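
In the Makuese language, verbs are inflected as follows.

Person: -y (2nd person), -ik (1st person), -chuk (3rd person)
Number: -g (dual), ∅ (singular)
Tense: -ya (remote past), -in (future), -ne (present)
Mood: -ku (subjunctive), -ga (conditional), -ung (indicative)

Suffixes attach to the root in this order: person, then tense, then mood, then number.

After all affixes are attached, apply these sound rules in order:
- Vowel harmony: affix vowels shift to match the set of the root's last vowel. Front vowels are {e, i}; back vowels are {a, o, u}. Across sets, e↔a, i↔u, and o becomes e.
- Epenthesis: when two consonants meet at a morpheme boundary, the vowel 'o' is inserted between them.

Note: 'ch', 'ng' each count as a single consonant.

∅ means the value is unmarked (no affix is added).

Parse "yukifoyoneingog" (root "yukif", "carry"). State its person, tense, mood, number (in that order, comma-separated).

Segment: yukif-y-ne-ung-g.
person: -y → 2nd person.
tense: -ne → present.
mood: -ung → indicative.
number: -g → dual.

2nd person, present, indicative, dual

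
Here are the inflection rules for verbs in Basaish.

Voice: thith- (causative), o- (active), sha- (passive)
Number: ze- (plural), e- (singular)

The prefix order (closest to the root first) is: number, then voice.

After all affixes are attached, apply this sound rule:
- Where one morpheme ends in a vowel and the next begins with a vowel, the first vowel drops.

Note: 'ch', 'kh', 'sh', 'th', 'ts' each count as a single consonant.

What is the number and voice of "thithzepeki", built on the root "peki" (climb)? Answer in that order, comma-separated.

plural, causative

Segment: thith-ze-peki.
number: ze- → plural.
voice: thith- → causative.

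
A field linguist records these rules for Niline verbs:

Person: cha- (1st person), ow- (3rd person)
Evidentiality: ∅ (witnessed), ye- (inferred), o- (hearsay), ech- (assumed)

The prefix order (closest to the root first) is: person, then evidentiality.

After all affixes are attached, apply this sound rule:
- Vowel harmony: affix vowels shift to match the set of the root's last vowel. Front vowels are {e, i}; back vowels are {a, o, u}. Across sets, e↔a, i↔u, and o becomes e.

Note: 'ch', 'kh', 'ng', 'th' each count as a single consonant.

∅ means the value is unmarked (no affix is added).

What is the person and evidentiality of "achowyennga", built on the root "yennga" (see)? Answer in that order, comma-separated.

Segment: ech-ow-yennga.
person: ow- → 3rd person.
evidentiality: ech- → assumed.

3rd person, assumed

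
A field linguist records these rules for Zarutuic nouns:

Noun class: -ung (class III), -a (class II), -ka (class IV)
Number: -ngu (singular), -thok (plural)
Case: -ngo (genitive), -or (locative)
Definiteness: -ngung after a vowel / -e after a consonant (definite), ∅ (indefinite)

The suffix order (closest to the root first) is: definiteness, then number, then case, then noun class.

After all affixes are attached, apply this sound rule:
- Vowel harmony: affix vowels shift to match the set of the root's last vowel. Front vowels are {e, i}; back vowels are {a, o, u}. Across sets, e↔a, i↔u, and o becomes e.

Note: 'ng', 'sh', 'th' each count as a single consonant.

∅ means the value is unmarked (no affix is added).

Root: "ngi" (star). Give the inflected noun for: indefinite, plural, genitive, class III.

ngithekngeing

definiteness = indefinite: zero marking, form stays ngi.
Attach number plural -thok → ngithok.
Attach case genitive -ngo → ngithokngo.
Attach noun class class III -ung → ngithokngoung.
Apply vowel harmony: ngithokngoung → ngithekngeing.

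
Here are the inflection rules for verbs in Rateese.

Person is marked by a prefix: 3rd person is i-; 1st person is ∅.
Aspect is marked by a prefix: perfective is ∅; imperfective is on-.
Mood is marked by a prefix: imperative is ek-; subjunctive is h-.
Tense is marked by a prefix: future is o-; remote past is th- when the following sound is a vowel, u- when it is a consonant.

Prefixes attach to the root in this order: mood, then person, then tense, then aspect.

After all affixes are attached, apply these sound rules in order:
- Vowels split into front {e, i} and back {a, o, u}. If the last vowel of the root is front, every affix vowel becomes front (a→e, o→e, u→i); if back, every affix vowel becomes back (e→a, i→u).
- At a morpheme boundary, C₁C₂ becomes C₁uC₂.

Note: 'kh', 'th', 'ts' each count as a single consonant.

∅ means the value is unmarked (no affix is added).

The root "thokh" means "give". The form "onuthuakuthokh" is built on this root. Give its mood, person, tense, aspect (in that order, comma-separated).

Segment: on-th-i-ek-thokh.
mood: ek- → imperative.
person: i- → 3rd person.
tense: th/u- → remote past.
aspect: on- → imperfective.

imperative, 3rd person, remote past, imperfective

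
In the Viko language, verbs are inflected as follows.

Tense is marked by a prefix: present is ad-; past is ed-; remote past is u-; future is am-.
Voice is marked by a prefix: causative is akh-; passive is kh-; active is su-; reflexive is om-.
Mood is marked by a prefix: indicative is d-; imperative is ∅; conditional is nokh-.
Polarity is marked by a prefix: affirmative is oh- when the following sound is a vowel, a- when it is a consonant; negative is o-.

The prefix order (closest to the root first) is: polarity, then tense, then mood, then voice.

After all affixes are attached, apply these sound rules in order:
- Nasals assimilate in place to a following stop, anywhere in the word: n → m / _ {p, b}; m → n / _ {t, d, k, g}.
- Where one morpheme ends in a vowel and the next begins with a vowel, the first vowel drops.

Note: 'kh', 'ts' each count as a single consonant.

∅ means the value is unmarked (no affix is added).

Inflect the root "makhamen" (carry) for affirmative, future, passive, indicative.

Attach polarity affirmative a- (before consonant 'm') → amakhamen.
Attach tense future am- → amamakhamen.
Attach mood indicative d- → damamakhamen.
Attach voice passive kh- → khdamamakhamen.
Nasal assimilation: no change.
Vowel deletion: no change.

khdamamakhamen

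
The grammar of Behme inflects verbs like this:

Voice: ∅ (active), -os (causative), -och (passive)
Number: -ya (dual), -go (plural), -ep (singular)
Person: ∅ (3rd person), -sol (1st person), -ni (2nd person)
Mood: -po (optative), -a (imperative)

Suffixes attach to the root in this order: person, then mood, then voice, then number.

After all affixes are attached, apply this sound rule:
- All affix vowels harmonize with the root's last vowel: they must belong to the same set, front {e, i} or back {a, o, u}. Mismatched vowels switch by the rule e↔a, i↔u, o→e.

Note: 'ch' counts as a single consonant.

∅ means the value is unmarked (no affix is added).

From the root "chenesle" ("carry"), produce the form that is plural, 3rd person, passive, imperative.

chenesleeechge

person = 3rd person: zero marking, form stays chenesle.
Attach mood imperative -a → cheneslea.
Attach voice passive -och → chenesleaoch.
Attach number plural -go → chenesleaochgo.
Apply vowel harmony: chenesleaochgo → chenesleeechge.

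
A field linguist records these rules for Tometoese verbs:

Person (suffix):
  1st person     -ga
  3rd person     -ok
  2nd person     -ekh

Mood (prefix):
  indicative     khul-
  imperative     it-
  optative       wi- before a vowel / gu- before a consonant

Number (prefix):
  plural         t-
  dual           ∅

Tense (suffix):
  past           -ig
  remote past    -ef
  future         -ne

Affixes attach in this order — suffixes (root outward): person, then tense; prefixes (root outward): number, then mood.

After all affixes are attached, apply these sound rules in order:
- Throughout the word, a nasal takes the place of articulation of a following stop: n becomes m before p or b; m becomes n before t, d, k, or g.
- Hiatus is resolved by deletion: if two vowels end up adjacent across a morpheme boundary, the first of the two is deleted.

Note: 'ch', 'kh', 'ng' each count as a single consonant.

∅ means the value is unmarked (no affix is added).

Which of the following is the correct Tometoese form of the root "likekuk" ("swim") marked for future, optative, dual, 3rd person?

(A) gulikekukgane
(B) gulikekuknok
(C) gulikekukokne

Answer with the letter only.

Attach person 3rd person -ok → likekukok.
Attach tense future -ne → likekukokne.
number = dual: zero marking, form stays likekukokne.
Attach mood optative gu- (before consonant 'l') → gulikekukokne.
Nasal assimilation: no change.
Vowel deletion: no change.
So the correct form is gulikekukokne, option (C).
(B) gulikekuknok is wrong: it has the affixes in the wrong order.
(A) gulikekukgane is wrong: it uses 1st person instead of 3rd person for person.

C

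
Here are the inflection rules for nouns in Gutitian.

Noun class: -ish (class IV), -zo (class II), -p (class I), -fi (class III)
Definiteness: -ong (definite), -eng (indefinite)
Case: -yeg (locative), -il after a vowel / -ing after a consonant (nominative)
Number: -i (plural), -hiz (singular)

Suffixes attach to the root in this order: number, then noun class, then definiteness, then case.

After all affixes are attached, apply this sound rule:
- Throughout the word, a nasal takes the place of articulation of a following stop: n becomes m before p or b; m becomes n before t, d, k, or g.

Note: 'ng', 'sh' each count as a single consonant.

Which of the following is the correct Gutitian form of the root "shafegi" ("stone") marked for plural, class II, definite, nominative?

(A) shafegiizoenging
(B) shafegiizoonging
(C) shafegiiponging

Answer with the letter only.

Attach number plural -i → shafegii.
Attach noun class class II -zo → shafegiizo.
Attach definiteness definite -ong → shafegiizoong.
Attach case nominative -ing (after consonant 'ng') → shafegiizoonging.
Nasal assimilation: no change.
So the correct form is shafegiizoonging, option (B).
(C) shafegiiponging is wrong: it uses class I instead of class II for noun class.
(A) shafegiizoenging is wrong: it uses indefinite instead of definite for definiteness.

B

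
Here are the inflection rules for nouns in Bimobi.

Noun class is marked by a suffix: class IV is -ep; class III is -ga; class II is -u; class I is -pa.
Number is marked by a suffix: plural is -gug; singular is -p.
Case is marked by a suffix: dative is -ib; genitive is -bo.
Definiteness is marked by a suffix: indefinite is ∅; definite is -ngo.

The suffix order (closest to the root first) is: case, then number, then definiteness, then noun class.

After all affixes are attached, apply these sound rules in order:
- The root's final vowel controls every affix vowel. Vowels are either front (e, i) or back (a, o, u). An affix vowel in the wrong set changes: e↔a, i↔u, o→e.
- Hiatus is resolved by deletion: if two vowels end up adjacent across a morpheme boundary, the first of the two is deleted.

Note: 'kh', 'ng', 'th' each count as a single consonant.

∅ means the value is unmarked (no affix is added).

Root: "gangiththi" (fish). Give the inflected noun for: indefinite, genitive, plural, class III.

Attach case genitive -bo → gangiththibo.
Attach number plural -gug → gangiththibogug.
definiteness = indefinite: zero marking, form stays gangiththibogug.
Attach noun class class III -ga → gangiththibogugga.
Apply vowel harmony: gangiththibogugga → gangiththibegigge.
Vowel deletion: no change.

gangiththibegigge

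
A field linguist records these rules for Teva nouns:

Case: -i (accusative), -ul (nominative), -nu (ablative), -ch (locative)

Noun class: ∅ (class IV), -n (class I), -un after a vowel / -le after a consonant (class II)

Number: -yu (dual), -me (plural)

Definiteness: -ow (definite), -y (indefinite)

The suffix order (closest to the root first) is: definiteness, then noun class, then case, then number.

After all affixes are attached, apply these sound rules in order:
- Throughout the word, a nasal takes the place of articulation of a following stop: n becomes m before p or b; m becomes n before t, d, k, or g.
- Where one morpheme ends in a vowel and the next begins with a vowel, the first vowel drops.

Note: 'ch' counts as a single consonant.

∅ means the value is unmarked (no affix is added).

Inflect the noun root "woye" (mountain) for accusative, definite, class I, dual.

woyowniyu

Attach definiteness definite -ow → woyeow.
Attach noun class class I -n → woyeown.
Attach case accusative -i → woyeowni.
Attach number dual -yu → woyeowniyu.
Nasal assimilation: no change.
Apply vowel deletion: woyeowniyu → woyowniyu.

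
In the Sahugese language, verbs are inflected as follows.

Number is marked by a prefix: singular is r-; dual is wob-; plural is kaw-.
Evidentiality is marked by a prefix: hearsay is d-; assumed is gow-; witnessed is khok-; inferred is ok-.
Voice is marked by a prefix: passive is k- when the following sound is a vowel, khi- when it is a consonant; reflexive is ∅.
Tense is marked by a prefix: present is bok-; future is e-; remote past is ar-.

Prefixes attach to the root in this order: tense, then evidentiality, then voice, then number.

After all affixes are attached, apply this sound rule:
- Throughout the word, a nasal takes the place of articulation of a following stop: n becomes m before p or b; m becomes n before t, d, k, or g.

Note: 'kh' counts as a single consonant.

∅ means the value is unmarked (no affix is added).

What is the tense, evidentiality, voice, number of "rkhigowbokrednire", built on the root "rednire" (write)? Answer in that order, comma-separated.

Segment: r-khi-gow-bok-rednire.
tense: bok- → present.
evidentiality: gow- → assumed.
voice: k/khi- → passive.
number: r- → singular.

present, assumed, passive, singular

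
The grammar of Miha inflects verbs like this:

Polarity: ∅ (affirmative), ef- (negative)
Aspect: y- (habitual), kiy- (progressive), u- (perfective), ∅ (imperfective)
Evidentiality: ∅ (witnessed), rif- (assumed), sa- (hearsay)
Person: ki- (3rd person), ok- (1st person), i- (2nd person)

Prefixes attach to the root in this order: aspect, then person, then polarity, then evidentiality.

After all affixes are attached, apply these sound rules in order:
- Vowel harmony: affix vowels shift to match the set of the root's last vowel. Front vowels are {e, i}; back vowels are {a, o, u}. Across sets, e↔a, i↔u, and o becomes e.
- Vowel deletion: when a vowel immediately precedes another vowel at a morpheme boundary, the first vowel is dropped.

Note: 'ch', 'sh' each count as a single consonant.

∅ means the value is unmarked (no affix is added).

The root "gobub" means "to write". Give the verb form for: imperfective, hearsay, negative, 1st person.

safokgobub

aspect = imperfective: zero marking, form stays gobub.
Attach person 1st person ok- → okgobub.
Attach polarity negative ef- → efokgobub.
Attach evidentiality hearsay sa- → saefokgobub.
Apply vowel harmony: saefokgobub → saafokgobub.
Apply vowel deletion: saafokgobub → safokgobub.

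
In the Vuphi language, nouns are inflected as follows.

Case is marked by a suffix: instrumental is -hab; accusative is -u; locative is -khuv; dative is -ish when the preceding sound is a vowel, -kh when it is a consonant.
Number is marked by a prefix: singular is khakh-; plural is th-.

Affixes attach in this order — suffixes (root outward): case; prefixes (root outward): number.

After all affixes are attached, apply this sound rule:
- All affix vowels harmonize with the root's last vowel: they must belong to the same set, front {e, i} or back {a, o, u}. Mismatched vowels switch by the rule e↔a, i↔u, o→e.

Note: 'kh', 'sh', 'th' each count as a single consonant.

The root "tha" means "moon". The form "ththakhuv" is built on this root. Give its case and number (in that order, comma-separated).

locative, plural

Segment: th-tha-khuv.
case: -khuv → locative.
number: th- → plural.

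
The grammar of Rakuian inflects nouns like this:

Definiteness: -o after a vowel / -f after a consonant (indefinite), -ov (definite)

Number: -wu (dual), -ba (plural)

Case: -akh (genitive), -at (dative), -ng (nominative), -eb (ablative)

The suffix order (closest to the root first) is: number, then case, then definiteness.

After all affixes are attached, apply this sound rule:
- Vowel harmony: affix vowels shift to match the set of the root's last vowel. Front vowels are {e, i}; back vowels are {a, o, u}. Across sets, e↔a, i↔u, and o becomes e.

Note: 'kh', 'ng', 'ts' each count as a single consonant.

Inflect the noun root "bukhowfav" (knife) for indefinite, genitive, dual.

bukhowfavwuakhf

Attach number dual -wu → bukhowfavwu.
Attach case genitive -akh → bukhowfavwuakh.
Attach definiteness indefinite -f (after consonant 'kh') → bukhowfavwuakhf.
Vowel harmony: no change.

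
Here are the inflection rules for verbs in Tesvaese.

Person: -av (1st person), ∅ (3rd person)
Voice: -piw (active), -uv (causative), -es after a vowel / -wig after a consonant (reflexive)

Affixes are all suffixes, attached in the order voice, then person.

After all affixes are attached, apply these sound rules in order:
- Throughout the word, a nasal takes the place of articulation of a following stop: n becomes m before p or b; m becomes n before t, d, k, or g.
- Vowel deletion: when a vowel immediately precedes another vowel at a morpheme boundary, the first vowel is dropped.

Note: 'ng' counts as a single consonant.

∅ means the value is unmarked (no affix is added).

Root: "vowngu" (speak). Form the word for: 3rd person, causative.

Attach voice causative -uv → vownguuv.
person = 3rd person: zero marking, form stays vownguuv.
Nasal assimilation: no change.
Apply vowel deletion: vownguuv → vownguv.

vownguv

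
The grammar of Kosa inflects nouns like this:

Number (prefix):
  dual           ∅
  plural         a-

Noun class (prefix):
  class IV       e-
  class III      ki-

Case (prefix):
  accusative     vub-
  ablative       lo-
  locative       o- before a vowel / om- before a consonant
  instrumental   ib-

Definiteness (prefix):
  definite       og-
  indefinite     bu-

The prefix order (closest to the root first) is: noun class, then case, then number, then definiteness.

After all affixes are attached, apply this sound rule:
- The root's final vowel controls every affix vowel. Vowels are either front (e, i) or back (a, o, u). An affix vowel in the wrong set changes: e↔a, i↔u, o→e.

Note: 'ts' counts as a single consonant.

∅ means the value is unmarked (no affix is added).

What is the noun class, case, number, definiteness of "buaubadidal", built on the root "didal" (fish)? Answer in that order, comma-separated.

class IV, instrumental, plural, indefinite

Segment: bu-a-ib-e-didal.
noun class: e- → class IV.
case: ib- → instrumental.
number: a- → plural.
definiteness: bu- → indefinite.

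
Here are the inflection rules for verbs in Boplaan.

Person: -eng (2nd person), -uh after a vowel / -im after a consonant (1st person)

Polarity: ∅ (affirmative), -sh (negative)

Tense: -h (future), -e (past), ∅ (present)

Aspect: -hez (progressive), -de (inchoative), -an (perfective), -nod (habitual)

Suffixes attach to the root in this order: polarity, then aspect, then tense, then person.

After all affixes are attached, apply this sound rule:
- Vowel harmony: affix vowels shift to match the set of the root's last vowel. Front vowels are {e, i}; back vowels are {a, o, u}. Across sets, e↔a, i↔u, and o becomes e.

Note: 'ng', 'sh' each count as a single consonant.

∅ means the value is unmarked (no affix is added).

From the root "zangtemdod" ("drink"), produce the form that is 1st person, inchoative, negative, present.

Attach polarity negative -sh → zangtemdodsh.
Attach aspect inchoative -de → zangtemdodshde.
tense = present: zero marking, form stays zangtemdodshde.
Attach person 1st person -uh (after vowel 'e') → zangtemdodshdeuh.
Apply vowel harmony: zangtemdodshdeuh → zangtemdodshdauh.

zangtemdodshdauh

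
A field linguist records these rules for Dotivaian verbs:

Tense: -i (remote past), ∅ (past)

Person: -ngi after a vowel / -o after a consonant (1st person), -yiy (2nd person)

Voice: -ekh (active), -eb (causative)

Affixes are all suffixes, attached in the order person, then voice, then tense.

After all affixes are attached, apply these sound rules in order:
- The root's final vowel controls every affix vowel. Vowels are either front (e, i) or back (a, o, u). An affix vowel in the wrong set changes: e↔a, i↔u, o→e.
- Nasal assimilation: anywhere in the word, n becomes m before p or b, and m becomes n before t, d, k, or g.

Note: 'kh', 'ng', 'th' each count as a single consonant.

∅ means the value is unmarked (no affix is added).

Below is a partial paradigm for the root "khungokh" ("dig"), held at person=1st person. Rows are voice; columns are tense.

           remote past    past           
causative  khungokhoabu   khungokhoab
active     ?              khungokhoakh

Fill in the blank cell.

khungokhoakhu

Attach person 1st person -o (after consonant 'kh') → khungokho.
Attach voice active -ekh → khungokhoekh.
Attach tense remote past -i → khungokhoekhi.
Apply vowel harmony: khungokhoekhi → khungokhoakhu.
Nasal assimilation: no change.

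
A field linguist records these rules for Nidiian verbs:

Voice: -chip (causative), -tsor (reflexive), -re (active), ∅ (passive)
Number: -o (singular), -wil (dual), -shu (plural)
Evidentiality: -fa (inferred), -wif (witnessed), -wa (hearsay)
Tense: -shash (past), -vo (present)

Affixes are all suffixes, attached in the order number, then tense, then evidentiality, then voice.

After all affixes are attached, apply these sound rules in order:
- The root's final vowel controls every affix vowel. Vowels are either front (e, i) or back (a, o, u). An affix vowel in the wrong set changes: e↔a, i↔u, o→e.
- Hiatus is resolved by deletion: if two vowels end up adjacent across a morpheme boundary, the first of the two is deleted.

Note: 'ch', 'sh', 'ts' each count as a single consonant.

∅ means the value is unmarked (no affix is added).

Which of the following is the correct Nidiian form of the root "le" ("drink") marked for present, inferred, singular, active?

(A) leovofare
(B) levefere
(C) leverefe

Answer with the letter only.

B

Attach number singular -o → leo.
Attach tense present -vo → leovo.
Attach evidentiality inferred -fa → leovofa.
Attach voice active -re → leovofare.
Apply vowel harmony: leovofare → leevefere.
Apply vowel deletion: leevefere → levefere.
So the correct form is levefere, option (B).
(C) leverefe is wrong: it has the affixes in the wrong order.
(A) leovofare is wrong: it fails to apply the sound rule(s).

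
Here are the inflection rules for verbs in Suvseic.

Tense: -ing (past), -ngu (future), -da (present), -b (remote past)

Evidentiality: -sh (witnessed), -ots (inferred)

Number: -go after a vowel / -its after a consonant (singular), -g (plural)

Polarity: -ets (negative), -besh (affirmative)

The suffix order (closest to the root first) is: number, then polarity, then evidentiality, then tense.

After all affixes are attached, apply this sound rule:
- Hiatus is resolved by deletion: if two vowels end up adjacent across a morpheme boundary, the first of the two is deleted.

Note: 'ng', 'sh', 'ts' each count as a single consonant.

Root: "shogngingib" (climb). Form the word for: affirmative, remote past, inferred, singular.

Attach number singular -its (after consonant 'b') → shogngingibits.
Attach polarity affirmative -besh → shogngingibitsbesh.
Attach evidentiality inferred -ots → shogngingibitsbeshots.
Attach tense remote past -b → shogngingibitsbeshotsb.
Vowel deletion: no change.

shogngingibitsbeshotsb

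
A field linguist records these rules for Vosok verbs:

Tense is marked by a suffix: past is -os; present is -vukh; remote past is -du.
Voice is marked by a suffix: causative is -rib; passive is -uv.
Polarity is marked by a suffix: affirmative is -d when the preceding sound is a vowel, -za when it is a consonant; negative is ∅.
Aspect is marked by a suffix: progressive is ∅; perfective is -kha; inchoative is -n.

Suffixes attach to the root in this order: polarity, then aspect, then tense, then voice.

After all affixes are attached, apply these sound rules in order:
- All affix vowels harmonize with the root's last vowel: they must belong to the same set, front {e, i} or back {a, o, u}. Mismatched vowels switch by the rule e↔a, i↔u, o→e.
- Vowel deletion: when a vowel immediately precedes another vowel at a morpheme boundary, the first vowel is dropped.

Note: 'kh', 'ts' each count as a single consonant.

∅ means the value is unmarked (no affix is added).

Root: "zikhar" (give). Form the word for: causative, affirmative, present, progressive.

zikharzavukhrub

Attach polarity affirmative -za (after consonant 'r') → zikharza.
aspect = progressive: zero marking, form stays zikharza.
Attach tense present -vukh → zikharzavukh.
Attach voice causative -rib → zikharzavukhrib.
Apply vowel harmony: zikharzavukhrib → zikharzavukhrub.
Vowel deletion: no change.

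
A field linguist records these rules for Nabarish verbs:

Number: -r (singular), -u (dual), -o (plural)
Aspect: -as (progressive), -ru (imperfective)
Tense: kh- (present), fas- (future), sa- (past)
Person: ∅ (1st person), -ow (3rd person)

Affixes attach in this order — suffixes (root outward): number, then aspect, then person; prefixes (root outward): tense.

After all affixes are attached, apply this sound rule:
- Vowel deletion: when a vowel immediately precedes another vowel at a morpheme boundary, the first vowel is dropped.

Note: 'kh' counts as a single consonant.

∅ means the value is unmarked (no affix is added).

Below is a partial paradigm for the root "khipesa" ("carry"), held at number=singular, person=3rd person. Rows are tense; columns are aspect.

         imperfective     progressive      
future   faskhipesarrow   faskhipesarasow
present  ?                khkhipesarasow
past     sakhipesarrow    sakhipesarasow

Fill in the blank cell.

khkhipesarrow

Attach number singular -r → khipesar.
Attach aspect imperfective -ru → khipesarru.
Attach person 3rd person -ow → khipesarruow.
Attach tense present kh- → khkhipesarruow.
Apply vowel deletion: khkhipesarruow → khkhipesarrow.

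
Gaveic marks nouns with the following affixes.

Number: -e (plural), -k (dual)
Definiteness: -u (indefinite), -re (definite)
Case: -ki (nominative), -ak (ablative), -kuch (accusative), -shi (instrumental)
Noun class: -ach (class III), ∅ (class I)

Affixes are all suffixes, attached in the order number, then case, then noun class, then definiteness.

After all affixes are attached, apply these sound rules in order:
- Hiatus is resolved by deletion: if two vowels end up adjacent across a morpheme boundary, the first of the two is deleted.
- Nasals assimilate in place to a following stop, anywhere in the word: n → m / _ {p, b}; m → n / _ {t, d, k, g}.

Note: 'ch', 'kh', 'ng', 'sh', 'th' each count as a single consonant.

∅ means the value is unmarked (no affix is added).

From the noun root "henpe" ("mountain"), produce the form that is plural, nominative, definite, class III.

Attach number plural -e → henpee.
Attach case nominative -ki → henpeeki.
Attach noun class class III -ach → henpeekiach.
Attach definiteness definite -re → henpeekiachre.
Apply vowel deletion: henpeekiachre → henpekachre.
Apply nasal assimilation: henpekachre → hempekachre.

hempekachre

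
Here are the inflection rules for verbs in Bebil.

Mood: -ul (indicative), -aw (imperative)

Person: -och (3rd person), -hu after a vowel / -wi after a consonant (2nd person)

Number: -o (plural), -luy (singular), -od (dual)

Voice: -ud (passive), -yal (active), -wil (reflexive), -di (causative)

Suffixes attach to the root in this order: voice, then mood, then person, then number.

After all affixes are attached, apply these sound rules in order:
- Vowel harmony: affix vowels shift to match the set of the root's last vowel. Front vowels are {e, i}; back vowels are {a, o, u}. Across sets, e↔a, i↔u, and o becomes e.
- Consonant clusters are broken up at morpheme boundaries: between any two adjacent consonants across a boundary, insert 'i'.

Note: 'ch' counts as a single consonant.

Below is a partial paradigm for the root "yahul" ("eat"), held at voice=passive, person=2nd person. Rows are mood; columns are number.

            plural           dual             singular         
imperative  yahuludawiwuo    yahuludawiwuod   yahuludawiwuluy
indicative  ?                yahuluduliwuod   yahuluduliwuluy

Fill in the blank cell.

yahuluduliwuo

Attach voice passive -ud → yahulud.
Attach mood indicative -ul → yahuludul.
Attach person 2nd person -wi (after consonant 'l') → yahuludulwi.
Attach number plural -o → yahuludulwio.
Apply vowel harmony: yahuludulwio → yahuludulwuo.
Apply epenthesis: yahuludulwuo → yahuluduliwuo.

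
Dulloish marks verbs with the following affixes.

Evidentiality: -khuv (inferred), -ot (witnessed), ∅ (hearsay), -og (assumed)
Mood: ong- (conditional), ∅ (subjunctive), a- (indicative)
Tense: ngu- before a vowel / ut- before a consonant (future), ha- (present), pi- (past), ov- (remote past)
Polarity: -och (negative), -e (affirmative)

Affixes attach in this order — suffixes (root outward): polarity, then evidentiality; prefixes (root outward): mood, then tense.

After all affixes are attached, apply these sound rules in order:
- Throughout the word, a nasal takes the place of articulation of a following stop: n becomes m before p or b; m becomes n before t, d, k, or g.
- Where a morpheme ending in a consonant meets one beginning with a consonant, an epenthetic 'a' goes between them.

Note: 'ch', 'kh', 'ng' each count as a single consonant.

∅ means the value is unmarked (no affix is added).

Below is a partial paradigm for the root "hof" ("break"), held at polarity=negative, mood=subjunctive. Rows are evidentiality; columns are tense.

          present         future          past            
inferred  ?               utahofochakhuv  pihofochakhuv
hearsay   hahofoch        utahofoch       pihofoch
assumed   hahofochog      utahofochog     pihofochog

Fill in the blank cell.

Attach polarity negative -och → hofoch.
mood = subjunctive: zero marking, form stays hofoch.
Attach tense present ha- → hahofoch.
Attach evidentiality inferred -khuv → hahofochkhuv.
Nasal assimilation: no change.
Apply epenthesis: hahofochkhuv → hahofochakhuv.

hahofochakhuv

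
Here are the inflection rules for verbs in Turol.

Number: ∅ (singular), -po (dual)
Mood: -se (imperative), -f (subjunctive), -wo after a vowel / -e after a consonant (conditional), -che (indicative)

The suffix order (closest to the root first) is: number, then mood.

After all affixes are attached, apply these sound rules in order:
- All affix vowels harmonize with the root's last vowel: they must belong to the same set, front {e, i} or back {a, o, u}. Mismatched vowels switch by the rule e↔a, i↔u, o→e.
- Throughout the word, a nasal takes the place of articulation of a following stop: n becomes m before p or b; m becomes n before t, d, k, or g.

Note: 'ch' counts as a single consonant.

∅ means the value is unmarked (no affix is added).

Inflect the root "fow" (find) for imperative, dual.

fowposa

Attach number dual -po → fowpo.
Attach mood imperative -se → fowpose.
Apply vowel harmony: fowpose → fowposa.
Nasal assimilation: no change.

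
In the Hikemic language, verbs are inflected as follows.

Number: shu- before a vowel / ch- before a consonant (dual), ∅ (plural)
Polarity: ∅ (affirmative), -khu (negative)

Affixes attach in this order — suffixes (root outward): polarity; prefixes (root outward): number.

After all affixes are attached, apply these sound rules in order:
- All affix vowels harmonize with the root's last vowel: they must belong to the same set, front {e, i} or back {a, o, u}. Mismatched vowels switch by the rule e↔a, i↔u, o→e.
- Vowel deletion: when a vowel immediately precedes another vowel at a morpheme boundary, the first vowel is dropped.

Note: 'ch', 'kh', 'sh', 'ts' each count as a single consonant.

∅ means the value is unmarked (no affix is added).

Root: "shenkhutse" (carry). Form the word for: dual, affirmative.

Attach number dual ch- (before consonant 'sh') → chshenkhutse.
polarity = affirmative: zero marking, form stays chshenkhutse.
Vowel harmony: no change.
Vowel deletion: no change.

chshenkhutse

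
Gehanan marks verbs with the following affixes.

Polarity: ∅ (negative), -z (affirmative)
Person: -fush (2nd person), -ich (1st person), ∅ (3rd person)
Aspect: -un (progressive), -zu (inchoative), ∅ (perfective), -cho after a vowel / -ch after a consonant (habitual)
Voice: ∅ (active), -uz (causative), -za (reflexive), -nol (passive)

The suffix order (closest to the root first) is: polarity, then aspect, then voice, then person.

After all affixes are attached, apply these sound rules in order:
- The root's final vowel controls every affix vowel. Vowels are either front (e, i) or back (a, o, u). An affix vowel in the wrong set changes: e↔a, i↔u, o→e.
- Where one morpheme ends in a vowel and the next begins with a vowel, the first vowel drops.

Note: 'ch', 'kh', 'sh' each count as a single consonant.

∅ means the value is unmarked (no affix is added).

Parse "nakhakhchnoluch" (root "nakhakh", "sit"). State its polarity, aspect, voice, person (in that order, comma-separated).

Segment: nakhakh-ch-nol-ich.
polarity: ∅ → negative.
aspect: -cho/ch → habitual.
voice: -nol → passive.
person: -ich → 1st person.

negative, habitual, passive, 1st person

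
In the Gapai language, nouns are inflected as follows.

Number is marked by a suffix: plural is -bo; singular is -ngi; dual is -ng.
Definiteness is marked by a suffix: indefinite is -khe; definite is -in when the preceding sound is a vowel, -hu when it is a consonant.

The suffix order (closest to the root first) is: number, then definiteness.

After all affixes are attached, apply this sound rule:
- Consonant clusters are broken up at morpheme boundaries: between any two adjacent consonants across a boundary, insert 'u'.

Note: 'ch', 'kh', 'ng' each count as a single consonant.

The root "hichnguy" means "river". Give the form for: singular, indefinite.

hichnguyungikhe

Attach number singular -ngi → hichnguyngi.
Attach definiteness indefinite -khe → hichnguyngikhe.
Apply epenthesis: hichnguyngikhe → hichnguyungikhe.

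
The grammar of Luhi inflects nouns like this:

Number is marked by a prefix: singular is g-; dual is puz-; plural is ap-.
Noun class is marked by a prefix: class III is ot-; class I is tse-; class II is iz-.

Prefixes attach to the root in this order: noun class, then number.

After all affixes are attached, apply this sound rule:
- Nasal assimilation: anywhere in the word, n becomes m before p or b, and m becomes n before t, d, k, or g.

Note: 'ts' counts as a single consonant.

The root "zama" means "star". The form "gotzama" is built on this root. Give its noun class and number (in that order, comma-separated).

class III, singular

Segment: g-ot-zama.
noun class: ot- → class III.
number: g- → singular.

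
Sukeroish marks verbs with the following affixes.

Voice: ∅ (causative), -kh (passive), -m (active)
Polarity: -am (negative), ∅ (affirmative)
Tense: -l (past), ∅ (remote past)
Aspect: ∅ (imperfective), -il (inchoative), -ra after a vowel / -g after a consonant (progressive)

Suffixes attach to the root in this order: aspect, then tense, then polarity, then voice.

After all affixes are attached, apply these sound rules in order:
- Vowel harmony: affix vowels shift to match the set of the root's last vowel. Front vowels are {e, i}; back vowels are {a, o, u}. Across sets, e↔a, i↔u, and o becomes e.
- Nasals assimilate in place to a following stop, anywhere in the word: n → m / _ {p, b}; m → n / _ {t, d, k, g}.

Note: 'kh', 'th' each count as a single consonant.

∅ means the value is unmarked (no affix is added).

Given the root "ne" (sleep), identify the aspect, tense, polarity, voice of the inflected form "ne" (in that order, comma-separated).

imperfective, remote past, affirmative, causative

Segment: ne.
aspect: ∅ → imperfective.
tense: ∅ → remote past.
polarity: ∅ → affirmative.
voice: ∅ → causative.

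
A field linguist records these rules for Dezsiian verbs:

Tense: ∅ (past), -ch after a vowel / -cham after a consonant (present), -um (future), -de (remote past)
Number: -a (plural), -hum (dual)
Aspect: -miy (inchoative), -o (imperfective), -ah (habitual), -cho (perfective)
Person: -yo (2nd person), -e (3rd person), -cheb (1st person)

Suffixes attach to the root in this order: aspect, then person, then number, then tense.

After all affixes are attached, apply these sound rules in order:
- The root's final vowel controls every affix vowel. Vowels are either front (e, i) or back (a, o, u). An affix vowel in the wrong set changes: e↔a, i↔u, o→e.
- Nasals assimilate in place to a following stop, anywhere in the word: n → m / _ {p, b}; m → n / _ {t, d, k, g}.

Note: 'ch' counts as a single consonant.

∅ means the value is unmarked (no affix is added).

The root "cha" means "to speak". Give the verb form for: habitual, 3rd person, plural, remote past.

chaahaada

Attach aspect habitual -ah → chaah.
Attach person 3rd person -e → chaahe.
Attach number plural -a → chaahea.
Attach tense remote past -de → chaaheade.
Apply vowel harmony: chaaheade → chaahaada.
Nasal assimilation: no change.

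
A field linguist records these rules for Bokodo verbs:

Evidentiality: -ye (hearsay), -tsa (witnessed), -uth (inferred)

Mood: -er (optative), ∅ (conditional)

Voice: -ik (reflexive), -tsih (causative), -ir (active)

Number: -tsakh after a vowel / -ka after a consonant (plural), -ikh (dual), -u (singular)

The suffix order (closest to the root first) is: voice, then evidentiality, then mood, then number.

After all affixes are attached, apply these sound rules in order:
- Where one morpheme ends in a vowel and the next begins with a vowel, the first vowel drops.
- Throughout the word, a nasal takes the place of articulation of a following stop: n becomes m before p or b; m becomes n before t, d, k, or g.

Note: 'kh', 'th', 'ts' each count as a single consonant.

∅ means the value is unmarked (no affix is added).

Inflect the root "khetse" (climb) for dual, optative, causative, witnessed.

Attach voice causative -tsih → khetsetsih.
Attach evidentiality witnessed -tsa → khetsetsihtsa.
Attach mood optative -er → khetsetsihtsaer.
Attach number dual -ikh → khetsetsihtsaerikh.
Apply vowel deletion: khetsetsihtsaerikh → khetsetsihtserikh.
Nasal assimilation: no change.

khetsetsihtserikh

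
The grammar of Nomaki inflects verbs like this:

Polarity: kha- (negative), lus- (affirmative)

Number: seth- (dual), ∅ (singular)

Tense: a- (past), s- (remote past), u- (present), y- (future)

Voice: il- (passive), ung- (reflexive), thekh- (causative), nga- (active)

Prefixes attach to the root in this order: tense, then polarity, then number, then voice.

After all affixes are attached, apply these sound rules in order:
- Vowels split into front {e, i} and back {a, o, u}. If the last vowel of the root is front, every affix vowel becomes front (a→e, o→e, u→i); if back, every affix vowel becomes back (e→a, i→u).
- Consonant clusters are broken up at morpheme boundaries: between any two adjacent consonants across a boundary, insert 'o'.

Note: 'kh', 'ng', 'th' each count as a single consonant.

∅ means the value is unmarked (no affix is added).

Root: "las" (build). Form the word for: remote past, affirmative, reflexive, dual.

Attach tense remote past s- → slas.
Attach polarity affirmative lus- → lusslas.
Attach number dual seth- → sethlusslas.
Attach voice reflexive ung- → ungsethlusslas.
Apply vowel harmony: ungsethlusslas → ungsathlusslas.
Apply epenthesis: ungsathlusslas → ungosatholusosolas.

ungosatholusosolas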